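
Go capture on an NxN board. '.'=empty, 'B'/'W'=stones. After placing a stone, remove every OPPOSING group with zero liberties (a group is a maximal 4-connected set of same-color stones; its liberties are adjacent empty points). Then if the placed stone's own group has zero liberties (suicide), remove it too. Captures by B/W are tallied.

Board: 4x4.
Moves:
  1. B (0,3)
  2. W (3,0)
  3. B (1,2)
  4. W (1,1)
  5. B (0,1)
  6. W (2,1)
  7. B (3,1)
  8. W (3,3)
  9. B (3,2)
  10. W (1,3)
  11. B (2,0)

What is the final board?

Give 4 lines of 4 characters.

Answer: .B.B
.WBW
BW..
.BBW

Derivation:
Move 1: B@(0,3) -> caps B=0 W=0
Move 2: W@(3,0) -> caps B=0 W=0
Move 3: B@(1,2) -> caps B=0 W=0
Move 4: W@(1,1) -> caps B=0 W=0
Move 5: B@(0,1) -> caps B=0 W=0
Move 6: W@(2,1) -> caps B=0 W=0
Move 7: B@(3,1) -> caps B=0 W=0
Move 8: W@(3,3) -> caps B=0 W=0
Move 9: B@(3,2) -> caps B=0 W=0
Move 10: W@(1,3) -> caps B=0 W=0
Move 11: B@(2,0) -> caps B=1 W=0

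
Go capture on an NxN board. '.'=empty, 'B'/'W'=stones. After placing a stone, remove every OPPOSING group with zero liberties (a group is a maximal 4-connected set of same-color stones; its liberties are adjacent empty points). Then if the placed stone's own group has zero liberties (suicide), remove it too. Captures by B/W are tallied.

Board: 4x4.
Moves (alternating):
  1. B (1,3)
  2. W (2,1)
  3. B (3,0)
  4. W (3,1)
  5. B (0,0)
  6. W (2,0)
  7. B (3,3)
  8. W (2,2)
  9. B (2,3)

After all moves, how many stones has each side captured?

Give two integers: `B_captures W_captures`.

Move 1: B@(1,3) -> caps B=0 W=0
Move 2: W@(2,1) -> caps B=0 W=0
Move 3: B@(3,0) -> caps B=0 W=0
Move 4: W@(3,1) -> caps B=0 W=0
Move 5: B@(0,0) -> caps B=0 W=0
Move 6: W@(2,0) -> caps B=0 W=1
Move 7: B@(3,3) -> caps B=0 W=1
Move 8: W@(2,2) -> caps B=0 W=1
Move 9: B@(2,3) -> caps B=0 W=1

Answer: 0 1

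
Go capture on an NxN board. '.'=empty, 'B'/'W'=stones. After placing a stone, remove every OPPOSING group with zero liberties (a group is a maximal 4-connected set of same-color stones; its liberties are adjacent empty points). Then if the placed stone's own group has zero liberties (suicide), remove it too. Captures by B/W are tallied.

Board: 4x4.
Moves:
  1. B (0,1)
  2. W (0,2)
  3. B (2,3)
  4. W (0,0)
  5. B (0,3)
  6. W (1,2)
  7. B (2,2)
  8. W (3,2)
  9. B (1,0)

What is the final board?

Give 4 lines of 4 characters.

Move 1: B@(0,1) -> caps B=0 W=0
Move 2: W@(0,2) -> caps B=0 W=0
Move 3: B@(2,3) -> caps B=0 W=0
Move 4: W@(0,0) -> caps B=0 W=0
Move 5: B@(0,3) -> caps B=0 W=0
Move 6: W@(1,2) -> caps B=0 W=0
Move 7: B@(2,2) -> caps B=0 W=0
Move 8: W@(3,2) -> caps B=0 W=0
Move 9: B@(1,0) -> caps B=1 W=0

Answer: .BWB
B.W.
..BB
..W.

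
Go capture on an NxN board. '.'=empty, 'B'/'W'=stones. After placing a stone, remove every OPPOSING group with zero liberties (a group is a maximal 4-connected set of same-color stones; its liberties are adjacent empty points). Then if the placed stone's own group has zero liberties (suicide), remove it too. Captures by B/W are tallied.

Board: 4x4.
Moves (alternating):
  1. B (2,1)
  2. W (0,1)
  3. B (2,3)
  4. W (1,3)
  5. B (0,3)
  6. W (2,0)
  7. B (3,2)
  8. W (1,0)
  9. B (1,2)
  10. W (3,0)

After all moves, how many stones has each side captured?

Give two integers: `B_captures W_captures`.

Move 1: B@(2,1) -> caps B=0 W=0
Move 2: W@(0,1) -> caps B=0 W=0
Move 3: B@(2,3) -> caps B=0 W=0
Move 4: W@(1,3) -> caps B=0 W=0
Move 5: B@(0,3) -> caps B=0 W=0
Move 6: W@(2,0) -> caps B=0 W=0
Move 7: B@(3,2) -> caps B=0 W=0
Move 8: W@(1,0) -> caps B=0 W=0
Move 9: B@(1,2) -> caps B=1 W=0
Move 10: W@(3,0) -> caps B=1 W=0

Answer: 1 0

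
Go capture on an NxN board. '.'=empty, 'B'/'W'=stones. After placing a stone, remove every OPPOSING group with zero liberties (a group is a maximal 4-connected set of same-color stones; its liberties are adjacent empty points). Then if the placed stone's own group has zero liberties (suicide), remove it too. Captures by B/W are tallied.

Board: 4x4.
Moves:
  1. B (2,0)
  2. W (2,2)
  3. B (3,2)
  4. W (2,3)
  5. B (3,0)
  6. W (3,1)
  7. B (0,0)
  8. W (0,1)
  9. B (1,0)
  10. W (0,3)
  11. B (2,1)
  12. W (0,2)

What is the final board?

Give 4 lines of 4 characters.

Answer: BWWW
B...
BBWW
B.B.

Derivation:
Move 1: B@(2,0) -> caps B=0 W=0
Move 2: W@(2,2) -> caps B=0 W=0
Move 3: B@(3,2) -> caps B=0 W=0
Move 4: W@(2,3) -> caps B=0 W=0
Move 5: B@(3,0) -> caps B=0 W=0
Move 6: W@(3,1) -> caps B=0 W=0
Move 7: B@(0,0) -> caps B=0 W=0
Move 8: W@(0,1) -> caps B=0 W=0
Move 9: B@(1,0) -> caps B=0 W=0
Move 10: W@(0,3) -> caps B=0 W=0
Move 11: B@(2,1) -> caps B=1 W=0
Move 12: W@(0,2) -> caps B=1 W=0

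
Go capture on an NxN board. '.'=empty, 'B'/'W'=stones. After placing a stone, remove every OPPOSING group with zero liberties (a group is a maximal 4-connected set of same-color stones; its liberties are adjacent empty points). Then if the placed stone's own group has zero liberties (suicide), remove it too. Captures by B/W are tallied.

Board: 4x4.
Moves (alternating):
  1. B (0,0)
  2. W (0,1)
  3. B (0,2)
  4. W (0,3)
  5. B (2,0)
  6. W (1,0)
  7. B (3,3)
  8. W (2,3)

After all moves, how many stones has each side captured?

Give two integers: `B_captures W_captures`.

Answer: 0 1

Derivation:
Move 1: B@(0,0) -> caps B=0 W=0
Move 2: W@(0,1) -> caps B=0 W=0
Move 3: B@(0,2) -> caps B=0 W=0
Move 4: W@(0,3) -> caps B=0 W=0
Move 5: B@(2,0) -> caps B=0 W=0
Move 6: W@(1,0) -> caps B=0 W=1
Move 7: B@(3,3) -> caps B=0 W=1
Move 8: W@(2,3) -> caps B=0 W=1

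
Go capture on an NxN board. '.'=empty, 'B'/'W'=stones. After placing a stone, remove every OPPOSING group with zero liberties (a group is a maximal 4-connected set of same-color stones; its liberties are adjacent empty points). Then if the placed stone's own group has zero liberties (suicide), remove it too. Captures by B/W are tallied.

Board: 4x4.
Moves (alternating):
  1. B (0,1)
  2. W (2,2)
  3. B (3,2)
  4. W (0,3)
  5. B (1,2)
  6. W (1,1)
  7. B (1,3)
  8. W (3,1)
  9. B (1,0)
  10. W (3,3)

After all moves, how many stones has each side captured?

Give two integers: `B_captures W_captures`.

Answer: 0 1

Derivation:
Move 1: B@(0,1) -> caps B=0 W=0
Move 2: W@(2,2) -> caps B=0 W=0
Move 3: B@(3,2) -> caps B=0 W=0
Move 4: W@(0,3) -> caps B=0 W=0
Move 5: B@(1,2) -> caps B=0 W=0
Move 6: W@(1,1) -> caps B=0 W=0
Move 7: B@(1,3) -> caps B=0 W=0
Move 8: W@(3,1) -> caps B=0 W=0
Move 9: B@(1,0) -> caps B=0 W=0
Move 10: W@(3,3) -> caps B=0 W=1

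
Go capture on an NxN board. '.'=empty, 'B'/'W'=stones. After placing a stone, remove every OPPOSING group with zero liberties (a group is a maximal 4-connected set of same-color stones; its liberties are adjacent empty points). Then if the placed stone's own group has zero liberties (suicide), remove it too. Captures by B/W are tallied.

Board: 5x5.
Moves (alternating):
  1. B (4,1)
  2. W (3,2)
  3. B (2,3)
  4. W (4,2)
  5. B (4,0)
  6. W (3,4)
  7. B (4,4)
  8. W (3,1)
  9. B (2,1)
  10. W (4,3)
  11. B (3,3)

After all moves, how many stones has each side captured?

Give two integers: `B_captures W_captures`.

Move 1: B@(4,1) -> caps B=0 W=0
Move 2: W@(3,2) -> caps B=0 W=0
Move 3: B@(2,3) -> caps B=0 W=0
Move 4: W@(4,2) -> caps B=0 W=0
Move 5: B@(4,0) -> caps B=0 W=0
Move 6: W@(3,4) -> caps B=0 W=0
Move 7: B@(4,4) -> caps B=0 W=0
Move 8: W@(3,1) -> caps B=0 W=0
Move 9: B@(2,1) -> caps B=0 W=0
Move 10: W@(4,3) -> caps B=0 W=1
Move 11: B@(3,3) -> caps B=0 W=1

Answer: 0 1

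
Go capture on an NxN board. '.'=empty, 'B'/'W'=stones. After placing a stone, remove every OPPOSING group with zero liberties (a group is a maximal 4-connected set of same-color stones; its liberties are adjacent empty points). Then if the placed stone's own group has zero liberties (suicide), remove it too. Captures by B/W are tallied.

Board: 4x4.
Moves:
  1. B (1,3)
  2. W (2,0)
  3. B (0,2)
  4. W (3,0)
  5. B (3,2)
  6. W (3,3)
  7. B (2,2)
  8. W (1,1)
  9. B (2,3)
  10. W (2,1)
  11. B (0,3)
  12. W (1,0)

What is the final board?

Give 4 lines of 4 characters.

Answer: ..BB
WW.B
WWBB
W.B.

Derivation:
Move 1: B@(1,3) -> caps B=0 W=0
Move 2: W@(2,0) -> caps B=0 W=0
Move 3: B@(0,2) -> caps B=0 W=0
Move 4: W@(3,0) -> caps B=0 W=0
Move 5: B@(3,2) -> caps B=0 W=0
Move 6: W@(3,3) -> caps B=0 W=0
Move 7: B@(2,2) -> caps B=0 W=0
Move 8: W@(1,1) -> caps B=0 W=0
Move 9: B@(2,3) -> caps B=1 W=0
Move 10: W@(2,1) -> caps B=1 W=0
Move 11: B@(0,3) -> caps B=1 W=0
Move 12: W@(1,0) -> caps B=1 W=0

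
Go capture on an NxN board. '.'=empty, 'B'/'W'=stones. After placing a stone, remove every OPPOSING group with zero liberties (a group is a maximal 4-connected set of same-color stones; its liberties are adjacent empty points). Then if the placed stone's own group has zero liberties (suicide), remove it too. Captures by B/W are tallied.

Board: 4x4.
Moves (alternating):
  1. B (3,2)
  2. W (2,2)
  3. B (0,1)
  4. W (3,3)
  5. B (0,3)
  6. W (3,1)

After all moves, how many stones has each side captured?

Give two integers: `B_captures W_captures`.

Move 1: B@(3,2) -> caps B=0 W=0
Move 2: W@(2,2) -> caps B=0 W=0
Move 3: B@(0,1) -> caps B=0 W=0
Move 4: W@(3,3) -> caps B=0 W=0
Move 5: B@(0,3) -> caps B=0 W=0
Move 6: W@(3,1) -> caps B=0 W=1

Answer: 0 1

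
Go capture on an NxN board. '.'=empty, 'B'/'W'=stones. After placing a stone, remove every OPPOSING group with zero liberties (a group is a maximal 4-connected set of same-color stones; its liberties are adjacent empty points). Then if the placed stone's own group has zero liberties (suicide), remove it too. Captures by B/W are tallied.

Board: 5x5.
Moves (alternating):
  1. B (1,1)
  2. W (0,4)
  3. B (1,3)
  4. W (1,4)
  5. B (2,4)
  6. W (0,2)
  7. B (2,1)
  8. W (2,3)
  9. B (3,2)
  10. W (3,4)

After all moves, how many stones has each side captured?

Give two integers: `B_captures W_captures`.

Move 1: B@(1,1) -> caps B=0 W=0
Move 2: W@(0,4) -> caps B=0 W=0
Move 3: B@(1,3) -> caps B=0 W=0
Move 4: W@(1,4) -> caps B=0 W=0
Move 5: B@(2,4) -> caps B=0 W=0
Move 6: W@(0,2) -> caps B=0 W=0
Move 7: B@(2,1) -> caps B=0 W=0
Move 8: W@(2,3) -> caps B=0 W=0
Move 9: B@(3,2) -> caps B=0 W=0
Move 10: W@(3,4) -> caps B=0 W=1

Answer: 0 1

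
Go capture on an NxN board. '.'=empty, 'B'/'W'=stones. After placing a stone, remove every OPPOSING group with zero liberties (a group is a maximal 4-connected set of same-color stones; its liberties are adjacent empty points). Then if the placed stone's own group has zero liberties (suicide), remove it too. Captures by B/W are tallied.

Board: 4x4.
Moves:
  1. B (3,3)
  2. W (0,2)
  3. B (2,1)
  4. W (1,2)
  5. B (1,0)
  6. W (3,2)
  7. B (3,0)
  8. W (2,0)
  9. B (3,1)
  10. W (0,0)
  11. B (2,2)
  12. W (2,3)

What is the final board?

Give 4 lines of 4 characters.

Move 1: B@(3,3) -> caps B=0 W=0
Move 2: W@(0,2) -> caps B=0 W=0
Move 3: B@(2,1) -> caps B=0 W=0
Move 4: W@(1,2) -> caps B=0 W=0
Move 5: B@(1,0) -> caps B=0 W=0
Move 6: W@(3,2) -> caps B=0 W=0
Move 7: B@(3,0) -> caps B=0 W=0
Move 8: W@(2,0) -> caps B=0 W=0
Move 9: B@(3,1) -> caps B=0 W=0
Move 10: W@(0,0) -> caps B=0 W=0
Move 11: B@(2,2) -> caps B=1 W=0
Move 12: W@(2,3) -> caps B=1 W=0

Answer: W.W.
B.W.
.BBW
BB.B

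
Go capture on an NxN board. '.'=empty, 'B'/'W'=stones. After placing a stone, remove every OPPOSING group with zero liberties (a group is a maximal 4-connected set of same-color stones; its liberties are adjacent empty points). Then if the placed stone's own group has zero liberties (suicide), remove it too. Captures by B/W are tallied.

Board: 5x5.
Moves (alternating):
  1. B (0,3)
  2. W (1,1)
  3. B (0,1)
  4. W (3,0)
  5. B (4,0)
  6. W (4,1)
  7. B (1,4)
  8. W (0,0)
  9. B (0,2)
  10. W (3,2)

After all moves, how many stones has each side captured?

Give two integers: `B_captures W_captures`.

Move 1: B@(0,3) -> caps B=0 W=0
Move 2: W@(1,1) -> caps B=0 W=0
Move 3: B@(0,1) -> caps B=0 W=0
Move 4: W@(3,0) -> caps B=0 W=0
Move 5: B@(4,0) -> caps B=0 W=0
Move 6: W@(4,1) -> caps B=0 W=1
Move 7: B@(1,4) -> caps B=0 W=1
Move 8: W@(0,0) -> caps B=0 W=1
Move 9: B@(0,2) -> caps B=0 W=1
Move 10: W@(3,2) -> caps B=0 W=1

Answer: 0 1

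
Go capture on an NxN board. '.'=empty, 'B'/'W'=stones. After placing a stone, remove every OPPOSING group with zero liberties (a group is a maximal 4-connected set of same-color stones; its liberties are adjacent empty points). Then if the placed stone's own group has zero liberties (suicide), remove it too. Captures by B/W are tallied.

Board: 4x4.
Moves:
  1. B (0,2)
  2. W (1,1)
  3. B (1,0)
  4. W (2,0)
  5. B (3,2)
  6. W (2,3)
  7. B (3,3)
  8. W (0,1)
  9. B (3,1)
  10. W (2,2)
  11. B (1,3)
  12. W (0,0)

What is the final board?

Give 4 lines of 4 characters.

Move 1: B@(0,2) -> caps B=0 W=0
Move 2: W@(1,1) -> caps B=0 W=0
Move 3: B@(1,0) -> caps B=0 W=0
Move 4: W@(2,0) -> caps B=0 W=0
Move 5: B@(3,2) -> caps B=0 W=0
Move 6: W@(2,3) -> caps B=0 W=0
Move 7: B@(3,3) -> caps B=0 W=0
Move 8: W@(0,1) -> caps B=0 W=0
Move 9: B@(3,1) -> caps B=0 W=0
Move 10: W@(2,2) -> caps B=0 W=0
Move 11: B@(1,3) -> caps B=0 W=0
Move 12: W@(0,0) -> caps B=0 W=1

Answer: WWB.
.W.B
W.WW
.BBB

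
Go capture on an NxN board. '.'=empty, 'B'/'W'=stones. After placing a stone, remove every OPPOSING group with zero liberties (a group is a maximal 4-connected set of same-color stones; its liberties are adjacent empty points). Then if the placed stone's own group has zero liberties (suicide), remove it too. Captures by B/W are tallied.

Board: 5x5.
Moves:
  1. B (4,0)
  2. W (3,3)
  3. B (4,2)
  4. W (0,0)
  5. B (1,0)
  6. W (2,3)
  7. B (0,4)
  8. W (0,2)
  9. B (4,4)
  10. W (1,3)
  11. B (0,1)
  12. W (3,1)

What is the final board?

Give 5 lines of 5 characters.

Move 1: B@(4,0) -> caps B=0 W=0
Move 2: W@(3,3) -> caps B=0 W=0
Move 3: B@(4,2) -> caps B=0 W=0
Move 4: W@(0,0) -> caps B=0 W=0
Move 5: B@(1,0) -> caps B=0 W=0
Move 6: W@(2,3) -> caps B=0 W=0
Move 7: B@(0,4) -> caps B=0 W=0
Move 8: W@(0,2) -> caps B=0 W=0
Move 9: B@(4,4) -> caps B=0 W=0
Move 10: W@(1,3) -> caps B=0 W=0
Move 11: B@(0,1) -> caps B=1 W=0
Move 12: W@(3,1) -> caps B=1 W=0

Answer: .BW.B
B..W.
...W.
.W.W.
B.B.B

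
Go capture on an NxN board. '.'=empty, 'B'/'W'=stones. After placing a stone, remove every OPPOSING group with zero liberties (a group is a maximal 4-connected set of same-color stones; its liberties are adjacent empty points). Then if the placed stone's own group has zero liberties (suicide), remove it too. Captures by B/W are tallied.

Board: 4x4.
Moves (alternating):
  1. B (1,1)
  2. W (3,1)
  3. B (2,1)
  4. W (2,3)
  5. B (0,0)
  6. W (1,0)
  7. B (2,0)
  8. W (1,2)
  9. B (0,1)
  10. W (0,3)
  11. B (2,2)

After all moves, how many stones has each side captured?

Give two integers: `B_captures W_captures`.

Move 1: B@(1,1) -> caps B=0 W=0
Move 2: W@(3,1) -> caps B=0 W=0
Move 3: B@(2,1) -> caps B=0 W=0
Move 4: W@(2,3) -> caps B=0 W=0
Move 5: B@(0,0) -> caps B=0 W=0
Move 6: W@(1,0) -> caps B=0 W=0
Move 7: B@(2,0) -> caps B=1 W=0
Move 8: W@(1,2) -> caps B=1 W=0
Move 9: B@(0,1) -> caps B=1 W=0
Move 10: W@(0,3) -> caps B=1 W=0
Move 11: B@(2,2) -> caps B=1 W=0

Answer: 1 0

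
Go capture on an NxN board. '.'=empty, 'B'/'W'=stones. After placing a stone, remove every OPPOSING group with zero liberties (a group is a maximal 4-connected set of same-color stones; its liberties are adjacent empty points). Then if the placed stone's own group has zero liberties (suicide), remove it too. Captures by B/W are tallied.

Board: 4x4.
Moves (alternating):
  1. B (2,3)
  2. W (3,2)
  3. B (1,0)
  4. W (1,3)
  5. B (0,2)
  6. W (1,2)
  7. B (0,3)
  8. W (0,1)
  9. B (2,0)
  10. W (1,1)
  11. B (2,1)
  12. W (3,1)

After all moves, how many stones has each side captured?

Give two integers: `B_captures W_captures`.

Move 1: B@(2,3) -> caps B=0 W=0
Move 2: W@(3,2) -> caps B=0 W=0
Move 3: B@(1,0) -> caps B=0 W=0
Move 4: W@(1,3) -> caps B=0 W=0
Move 5: B@(0,2) -> caps B=0 W=0
Move 6: W@(1,2) -> caps B=0 W=0
Move 7: B@(0,3) -> caps B=0 W=0
Move 8: W@(0,1) -> caps B=0 W=2
Move 9: B@(2,0) -> caps B=0 W=2
Move 10: W@(1,1) -> caps B=0 W=2
Move 11: B@(2,1) -> caps B=0 W=2
Move 12: W@(3,1) -> caps B=0 W=2

Answer: 0 2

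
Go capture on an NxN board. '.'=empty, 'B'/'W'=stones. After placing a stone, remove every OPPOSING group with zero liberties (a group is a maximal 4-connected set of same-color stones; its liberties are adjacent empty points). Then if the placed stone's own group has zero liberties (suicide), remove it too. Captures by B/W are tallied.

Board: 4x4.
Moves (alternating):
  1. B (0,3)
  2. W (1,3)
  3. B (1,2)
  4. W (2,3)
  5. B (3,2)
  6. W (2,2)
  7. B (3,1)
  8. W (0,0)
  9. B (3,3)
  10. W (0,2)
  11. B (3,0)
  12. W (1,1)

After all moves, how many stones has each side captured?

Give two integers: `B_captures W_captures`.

Move 1: B@(0,3) -> caps B=0 W=0
Move 2: W@(1,3) -> caps B=0 W=0
Move 3: B@(1,2) -> caps B=0 W=0
Move 4: W@(2,3) -> caps B=0 W=0
Move 5: B@(3,2) -> caps B=0 W=0
Move 6: W@(2,2) -> caps B=0 W=0
Move 7: B@(3,1) -> caps B=0 W=0
Move 8: W@(0,0) -> caps B=0 W=0
Move 9: B@(3,3) -> caps B=0 W=0
Move 10: W@(0,2) -> caps B=0 W=1
Move 11: B@(3,0) -> caps B=0 W=1
Move 12: W@(1,1) -> caps B=0 W=2

Answer: 0 2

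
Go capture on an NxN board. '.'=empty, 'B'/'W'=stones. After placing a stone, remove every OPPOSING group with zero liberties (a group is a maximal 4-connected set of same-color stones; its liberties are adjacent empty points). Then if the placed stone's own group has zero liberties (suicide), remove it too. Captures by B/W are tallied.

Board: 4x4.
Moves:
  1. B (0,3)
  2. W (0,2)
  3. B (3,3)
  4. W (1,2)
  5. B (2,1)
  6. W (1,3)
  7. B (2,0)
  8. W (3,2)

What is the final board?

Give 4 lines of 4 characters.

Answer: ..W.
..WW
BB..
..WB

Derivation:
Move 1: B@(0,3) -> caps B=0 W=0
Move 2: W@(0,2) -> caps B=0 W=0
Move 3: B@(3,3) -> caps B=0 W=0
Move 4: W@(1,2) -> caps B=0 W=0
Move 5: B@(2,1) -> caps B=0 W=0
Move 6: W@(1,3) -> caps B=0 W=1
Move 7: B@(2,0) -> caps B=0 W=1
Move 8: W@(3,2) -> caps B=0 W=1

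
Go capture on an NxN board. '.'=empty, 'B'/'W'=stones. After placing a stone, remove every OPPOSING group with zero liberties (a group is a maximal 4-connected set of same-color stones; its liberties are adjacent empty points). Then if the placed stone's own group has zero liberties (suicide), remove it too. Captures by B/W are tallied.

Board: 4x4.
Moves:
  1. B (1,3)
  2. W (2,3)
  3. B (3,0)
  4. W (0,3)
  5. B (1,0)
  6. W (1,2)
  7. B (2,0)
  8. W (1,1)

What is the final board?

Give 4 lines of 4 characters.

Move 1: B@(1,3) -> caps B=0 W=0
Move 2: W@(2,3) -> caps B=0 W=0
Move 3: B@(3,0) -> caps B=0 W=0
Move 4: W@(0,3) -> caps B=0 W=0
Move 5: B@(1,0) -> caps B=0 W=0
Move 6: W@(1,2) -> caps B=0 W=1
Move 7: B@(2,0) -> caps B=0 W=1
Move 8: W@(1,1) -> caps B=0 W=1

Answer: ...W
BWW.
B..W
B...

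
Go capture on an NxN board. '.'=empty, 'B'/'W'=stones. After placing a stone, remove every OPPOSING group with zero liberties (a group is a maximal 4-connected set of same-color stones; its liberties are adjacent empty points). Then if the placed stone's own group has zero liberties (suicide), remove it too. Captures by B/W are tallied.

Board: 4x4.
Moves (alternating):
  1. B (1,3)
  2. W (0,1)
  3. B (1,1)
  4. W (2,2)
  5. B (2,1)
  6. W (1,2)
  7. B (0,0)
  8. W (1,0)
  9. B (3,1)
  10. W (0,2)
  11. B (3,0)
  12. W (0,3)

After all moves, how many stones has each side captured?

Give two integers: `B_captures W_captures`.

Move 1: B@(1,3) -> caps B=0 W=0
Move 2: W@(0,1) -> caps B=0 W=0
Move 3: B@(1,1) -> caps B=0 W=0
Move 4: W@(2,2) -> caps B=0 W=0
Move 5: B@(2,1) -> caps B=0 W=0
Move 6: W@(1,2) -> caps B=0 W=0
Move 7: B@(0,0) -> caps B=0 W=0
Move 8: W@(1,0) -> caps B=0 W=1
Move 9: B@(3,1) -> caps B=0 W=1
Move 10: W@(0,2) -> caps B=0 W=1
Move 11: B@(3,0) -> caps B=0 W=1
Move 12: W@(0,3) -> caps B=0 W=1

Answer: 0 1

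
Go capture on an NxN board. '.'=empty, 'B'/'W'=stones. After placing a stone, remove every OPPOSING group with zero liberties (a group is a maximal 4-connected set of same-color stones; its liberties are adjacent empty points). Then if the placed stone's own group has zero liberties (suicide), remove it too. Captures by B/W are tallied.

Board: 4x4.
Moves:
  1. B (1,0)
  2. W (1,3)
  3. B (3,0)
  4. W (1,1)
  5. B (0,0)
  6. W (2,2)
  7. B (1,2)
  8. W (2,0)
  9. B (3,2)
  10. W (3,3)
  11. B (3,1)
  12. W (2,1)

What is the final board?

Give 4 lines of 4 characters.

Move 1: B@(1,0) -> caps B=0 W=0
Move 2: W@(1,3) -> caps B=0 W=0
Move 3: B@(3,0) -> caps B=0 W=0
Move 4: W@(1,1) -> caps B=0 W=0
Move 5: B@(0,0) -> caps B=0 W=0
Move 6: W@(2,2) -> caps B=0 W=0
Move 7: B@(1,2) -> caps B=0 W=0
Move 8: W@(2,0) -> caps B=0 W=0
Move 9: B@(3,2) -> caps B=0 W=0
Move 10: W@(3,3) -> caps B=0 W=0
Move 11: B@(3,1) -> caps B=0 W=0
Move 12: W@(2,1) -> caps B=0 W=3

Answer: B...
BWBW
WWW.
...W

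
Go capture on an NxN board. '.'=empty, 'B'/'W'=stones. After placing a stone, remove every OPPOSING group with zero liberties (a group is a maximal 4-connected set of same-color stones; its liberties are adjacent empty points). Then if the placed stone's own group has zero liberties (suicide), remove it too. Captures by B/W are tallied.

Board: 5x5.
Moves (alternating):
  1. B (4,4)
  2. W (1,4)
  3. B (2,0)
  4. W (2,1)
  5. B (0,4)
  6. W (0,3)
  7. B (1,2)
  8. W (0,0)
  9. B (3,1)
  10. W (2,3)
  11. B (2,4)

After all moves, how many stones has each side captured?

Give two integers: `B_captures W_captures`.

Answer: 0 1

Derivation:
Move 1: B@(4,4) -> caps B=0 W=0
Move 2: W@(1,4) -> caps B=0 W=0
Move 3: B@(2,0) -> caps B=0 W=0
Move 4: W@(2,1) -> caps B=0 W=0
Move 5: B@(0,4) -> caps B=0 W=0
Move 6: W@(0,3) -> caps B=0 W=1
Move 7: B@(1,2) -> caps B=0 W=1
Move 8: W@(0,0) -> caps B=0 W=1
Move 9: B@(3,1) -> caps B=0 W=1
Move 10: W@(2,3) -> caps B=0 W=1
Move 11: B@(2,4) -> caps B=0 W=1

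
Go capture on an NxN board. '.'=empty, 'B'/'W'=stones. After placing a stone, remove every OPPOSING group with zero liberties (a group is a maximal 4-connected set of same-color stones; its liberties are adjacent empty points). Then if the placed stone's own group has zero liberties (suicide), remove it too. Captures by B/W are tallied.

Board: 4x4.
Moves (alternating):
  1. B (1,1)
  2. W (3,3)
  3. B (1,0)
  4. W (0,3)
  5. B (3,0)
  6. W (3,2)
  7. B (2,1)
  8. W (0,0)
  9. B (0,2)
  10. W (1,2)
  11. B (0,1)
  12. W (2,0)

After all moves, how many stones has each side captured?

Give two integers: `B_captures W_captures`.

Answer: 1 0

Derivation:
Move 1: B@(1,1) -> caps B=0 W=0
Move 2: W@(3,3) -> caps B=0 W=0
Move 3: B@(1,0) -> caps B=0 W=0
Move 4: W@(0,3) -> caps B=0 W=0
Move 5: B@(3,0) -> caps B=0 W=0
Move 6: W@(3,2) -> caps B=0 W=0
Move 7: B@(2,1) -> caps B=0 W=0
Move 8: W@(0,0) -> caps B=0 W=0
Move 9: B@(0,2) -> caps B=0 W=0
Move 10: W@(1,2) -> caps B=0 W=0
Move 11: B@(0,1) -> caps B=1 W=0
Move 12: W@(2,0) -> caps B=1 W=0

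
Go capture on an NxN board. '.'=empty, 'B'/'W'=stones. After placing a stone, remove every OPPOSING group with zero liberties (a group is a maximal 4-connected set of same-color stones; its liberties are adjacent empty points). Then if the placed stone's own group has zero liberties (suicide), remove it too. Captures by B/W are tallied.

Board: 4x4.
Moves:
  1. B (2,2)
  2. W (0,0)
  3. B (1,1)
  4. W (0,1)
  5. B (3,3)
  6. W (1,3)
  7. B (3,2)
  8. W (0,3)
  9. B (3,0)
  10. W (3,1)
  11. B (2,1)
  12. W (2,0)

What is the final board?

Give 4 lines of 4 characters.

Move 1: B@(2,2) -> caps B=0 W=0
Move 2: W@(0,0) -> caps B=0 W=0
Move 3: B@(1,1) -> caps B=0 W=0
Move 4: W@(0,1) -> caps B=0 W=0
Move 5: B@(3,3) -> caps B=0 W=0
Move 6: W@(1,3) -> caps B=0 W=0
Move 7: B@(3,2) -> caps B=0 W=0
Move 8: W@(0,3) -> caps B=0 W=0
Move 9: B@(3,0) -> caps B=0 W=0
Move 10: W@(3,1) -> caps B=0 W=0
Move 11: B@(2,1) -> caps B=1 W=0
Move 12: W@(2,0) -> caps B=1 W=0

Answer: WW.W
.B.W
WBB.
B.BB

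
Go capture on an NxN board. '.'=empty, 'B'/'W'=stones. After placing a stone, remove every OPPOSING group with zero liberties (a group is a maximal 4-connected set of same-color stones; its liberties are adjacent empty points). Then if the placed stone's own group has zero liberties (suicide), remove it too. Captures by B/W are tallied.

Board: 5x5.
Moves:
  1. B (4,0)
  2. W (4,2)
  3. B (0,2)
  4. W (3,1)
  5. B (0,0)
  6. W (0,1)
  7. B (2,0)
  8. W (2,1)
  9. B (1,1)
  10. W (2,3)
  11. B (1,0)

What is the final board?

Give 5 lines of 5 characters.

Answer: B.B..
BB...
BW.W.
.W...
B.W..

Derivation:
Move 1: B@(4,0) -> caps B=0 W=0
Move 2: W@(4,2) -> caps B=0 W=0
Move 3: B@(0,2) -> caps B=0 W=0
Move 4: W@(3,1) -> caps B=0 W=0
Move 5: B@(0,0) -> caps B=0 W=0
Move 6: W@(0,1) -> caps B=0 W=0
Move 7: B@(2,0) -> caps B=0 W=0
Move 8: W@(2,1) -> caps B=0 W=0
Move 9: B@(1,1) -> caps B=1 W=0
Move 10: W@(2,3) -> caps B=1 W=0
Move 11: B@(1,0) -> caps B=1 W=0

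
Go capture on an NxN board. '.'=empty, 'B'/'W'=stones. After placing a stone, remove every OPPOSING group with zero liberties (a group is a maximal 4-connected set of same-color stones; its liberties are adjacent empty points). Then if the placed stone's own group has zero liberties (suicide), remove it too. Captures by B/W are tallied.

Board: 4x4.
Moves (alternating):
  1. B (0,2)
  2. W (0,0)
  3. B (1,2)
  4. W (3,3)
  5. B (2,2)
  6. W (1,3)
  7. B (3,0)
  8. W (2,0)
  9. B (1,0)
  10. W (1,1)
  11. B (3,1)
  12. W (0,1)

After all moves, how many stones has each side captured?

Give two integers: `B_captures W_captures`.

Answer: 0 1

Derivation:
Move 1: B@(0,2) -> caps B=0 W=0
Move 2: W@(0,0) -> caps B=0 W=0
Move 3: B@(1,2) -> caps B=0 W=0
Move 4: W@(3,3) -> caps B=0 W=0
Move 5: B@(2,2) -> caps B=0 W=0
Move 6: W@(1,3) -> caps B=0 W=0
Move 7: B@(3,0) -> caps B=0 W=0
Move 8: W@(2,0) -> caps B=0 W=0
Move 9: B@(1,0) -> caps B=0 W=0
Move 10: W@(1,1) -> caps B=0 W=1
Move 11: B@(3,1) -> caps B=0 W=1
Move 12: W@(0,1) -> caps B=0 W=1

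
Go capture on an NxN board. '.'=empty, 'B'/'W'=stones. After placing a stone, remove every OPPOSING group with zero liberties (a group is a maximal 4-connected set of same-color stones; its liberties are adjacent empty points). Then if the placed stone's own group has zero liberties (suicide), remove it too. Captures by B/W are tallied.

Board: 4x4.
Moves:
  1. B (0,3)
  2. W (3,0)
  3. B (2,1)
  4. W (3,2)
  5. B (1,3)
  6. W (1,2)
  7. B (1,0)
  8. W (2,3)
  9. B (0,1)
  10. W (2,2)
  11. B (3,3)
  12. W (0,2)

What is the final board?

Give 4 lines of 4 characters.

Answer: .BW.
B.W.
.BWW
W.W.

Derivation:
Move 1: B@(0,3) -> caps B=0 W=0
Move 2: W@(3,0) -> caps B=0 W=0
Move 3: B@(2,1) -> caps B=0 W=0
Move 4: W@(3,2) -> caps B=0 W=0
Move 5: B@(1,3) -> caps B=0 W=0
Move 6: W@(1,2) -> caps B=0 W=0
Move 7: B@(1,0) -> caps B=0 W=0
Move 8: W@(2,3) -> caps B=0 W=0
Move 9: B@(0,1) -> caps B=0 W=0
Move 10: W@(2,2) -> caps B=0 W=0
Move 11: B@(3,3) -> caps B=0 W=0
Move 12: W@(0,2) -> caps B=0 W=2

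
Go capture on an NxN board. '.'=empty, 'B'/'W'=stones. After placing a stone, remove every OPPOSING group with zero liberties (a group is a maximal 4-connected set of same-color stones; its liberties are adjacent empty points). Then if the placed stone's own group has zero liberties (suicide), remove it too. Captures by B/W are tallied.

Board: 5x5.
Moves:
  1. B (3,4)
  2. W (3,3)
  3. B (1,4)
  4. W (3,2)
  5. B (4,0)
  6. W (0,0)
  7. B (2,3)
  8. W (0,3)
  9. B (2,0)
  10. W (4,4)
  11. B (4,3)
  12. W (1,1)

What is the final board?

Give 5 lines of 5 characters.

Answer: W..W.
.W..B
B..B.
..WWB
B..B.

Derivation:
Move 1: B@(3,4) -> caps B=0 W=0
Move 2: W@(3,3) -> caps B=0 W=0
Move 3: B@(1,4) -> caps B=0 W=0
Move 4: W@(3,2) -> caps B=0 W=0
Move 5: B@(4,0) -> caps B=0 W=0
Move 6: W@(0,0) -> caps B=0 W=0
Move 7: B@(2,3) -> caps B=0 W=0
Move 8: W@(0,3) -> caps B=0 W=0
Move 9: B@(2,0) -> caps B=0 W=0
Move 10: W@(4,4) -> caps B=0 W=0
Move 11: B@(4,3) -> caps B=1 W=0
Move 12: W@(1,1) -> caps B=1 W=0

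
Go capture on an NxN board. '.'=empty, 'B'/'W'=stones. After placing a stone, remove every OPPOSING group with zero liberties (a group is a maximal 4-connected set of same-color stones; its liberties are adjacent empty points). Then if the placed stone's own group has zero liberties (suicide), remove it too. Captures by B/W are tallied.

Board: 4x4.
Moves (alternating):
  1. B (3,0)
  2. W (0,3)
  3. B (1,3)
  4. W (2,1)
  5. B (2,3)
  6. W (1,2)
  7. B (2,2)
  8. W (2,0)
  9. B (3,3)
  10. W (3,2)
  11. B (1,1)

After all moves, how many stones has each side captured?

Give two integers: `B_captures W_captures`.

Move 1: B@(3,0) -> caps B=0 W=0
Move 2: W@(0,3) -> caps B=0 W=0
Move 3: B@(1,3) -> caps B=0 W=0
Move 4: W@(2,1) -> caps B=0 W=0
Move 5: B@(2,3) -> caps B=0 W=0
Move 6: W@(1,2) -> caps B=0 W=0
Move 7: B@(2,2) -> caps B=0 W=0
Move 8: W@(2,0) -> caps B=0 W=0
Move 9: B@(3,3) -> caps B=0 W=0
Move 10: W@(3,2) -> caps B=0 W=4
Move 11: B@(1,1) -> caps B=0 W=4

Answer: 0 4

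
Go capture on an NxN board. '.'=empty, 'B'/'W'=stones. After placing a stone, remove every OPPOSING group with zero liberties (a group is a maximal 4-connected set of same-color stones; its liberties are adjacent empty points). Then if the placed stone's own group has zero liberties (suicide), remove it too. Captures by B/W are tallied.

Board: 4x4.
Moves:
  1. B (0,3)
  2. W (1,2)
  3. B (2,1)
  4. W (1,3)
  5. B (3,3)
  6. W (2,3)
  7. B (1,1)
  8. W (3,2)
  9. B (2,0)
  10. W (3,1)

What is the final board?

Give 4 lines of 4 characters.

Answer: ...B
.BWW
BB.W
.WW.

Derivation:
Move 1: B@(0,3) -> caps B=0 W=0
Move 2: W@(1,2) -> caps B=0 W=0
Move 3: B@(2,1) -> caps B=0 W=0
Move 4: W@(1,3) -> caps B=0 W=0
Move 5: B@(3,3) -> caps B=0 W=0
Move 6: W@(2,3) -> caps B=0 W=0
Move 7: B@(1,1) -> caps B=0 W=0
Move 8: W@(3,2) -> caps B=0 W=1
Move 9: B@(2,0) -> caps B=0 W=1
Move 10: W@(3,1) -> caps B=0 W=1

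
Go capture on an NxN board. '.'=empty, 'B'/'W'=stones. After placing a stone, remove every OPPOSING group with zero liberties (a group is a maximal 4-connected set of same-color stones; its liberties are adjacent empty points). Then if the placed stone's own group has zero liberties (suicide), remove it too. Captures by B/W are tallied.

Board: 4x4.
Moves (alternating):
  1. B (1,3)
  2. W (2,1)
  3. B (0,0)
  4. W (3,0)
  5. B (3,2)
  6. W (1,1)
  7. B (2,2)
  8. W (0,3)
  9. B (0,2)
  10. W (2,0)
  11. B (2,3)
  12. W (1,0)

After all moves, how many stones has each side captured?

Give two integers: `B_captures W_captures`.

Answer: 1 0

Derivation:
Move 1: B@(1,3) -> caps B=0 W=0
Move 2: W@(2,1) -> caps B=0 W=0
Move 3: B@(0,0) -> caps B=0 W=0
Move 4: W@(3,0) -> caps B=0 W=0
Move 5: B@(3,2) -> caps B=0 W=0
Move 6: W@(1,1) -> caps B=0 W=0
Move 7: B@(2,2) -> caps B=0 W=0
Move 8: W@(0,3) -> caps B=0 W=0
Move 9: B@(0,2) -> caps B=1 W=0
Move 10: W@(2,0) -> caps B=1 W=0
Move 11: B@(2,3) -> caps B=1 W=0
Move 12: W@(1,0) -> caps B=1 W=0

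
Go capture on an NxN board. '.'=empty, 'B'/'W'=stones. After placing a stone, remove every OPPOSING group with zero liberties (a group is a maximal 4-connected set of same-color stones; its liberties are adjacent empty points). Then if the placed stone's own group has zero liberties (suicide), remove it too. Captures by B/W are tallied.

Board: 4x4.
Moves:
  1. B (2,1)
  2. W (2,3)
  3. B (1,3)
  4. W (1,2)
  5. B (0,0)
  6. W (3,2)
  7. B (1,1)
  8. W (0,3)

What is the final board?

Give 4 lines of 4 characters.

Move 1: B@(2,1) -> caps B=0 W=0
Move 2: W@(2,3) -> caps B=0 W=0
Move 3: B@(1,3) -> caps B=0 W=0
Move 4: W@(1,2) -> caps B=0 W=0
Move 5: B@(0,0) -> caps B=0 W=0
Move 6: W@(3,2) -> caps B=0 W=0
Move 7: B@(1,1) -> caps B=0 W=0
Move 8: W@(0,3) -> caps B=0 W=1

Answer: B..W
.BW.
.B.W
..W.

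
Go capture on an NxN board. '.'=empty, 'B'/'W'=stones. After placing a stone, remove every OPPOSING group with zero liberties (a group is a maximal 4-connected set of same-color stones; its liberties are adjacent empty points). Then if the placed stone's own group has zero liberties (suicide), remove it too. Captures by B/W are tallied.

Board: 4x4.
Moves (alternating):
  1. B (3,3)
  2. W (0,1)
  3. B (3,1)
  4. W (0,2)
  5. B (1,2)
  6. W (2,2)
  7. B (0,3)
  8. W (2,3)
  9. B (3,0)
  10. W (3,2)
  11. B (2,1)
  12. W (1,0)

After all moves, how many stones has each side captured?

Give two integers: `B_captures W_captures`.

Move 1: B@(3,3) -> caps B=0 W=0
Move 2: W@(0,1) -> caps B=0 W=0
Move 3: B@(3,1) -> caps B=0 W=0
Move 4: W@(0,2) -> caps B=0 W=0
Move 5: B@(1,2) -> caps B=0 W=0
Move 6: W@(2,2) -> caps B=0 W=0
Move 7: B@(0,3) -> caps B=0 W=0
Move 8: W@(2,3) -> caps B=0 W=0
Move 9: B@(3,0) -> caps B=0 W=0
Move 10: W@(3,2) -> caps B=0 W=1
Move 11: B@(2,1) -> caps B=0 W=1
Move 12: W@(1,0) -> caps B=0 W=1

Answer: 0 1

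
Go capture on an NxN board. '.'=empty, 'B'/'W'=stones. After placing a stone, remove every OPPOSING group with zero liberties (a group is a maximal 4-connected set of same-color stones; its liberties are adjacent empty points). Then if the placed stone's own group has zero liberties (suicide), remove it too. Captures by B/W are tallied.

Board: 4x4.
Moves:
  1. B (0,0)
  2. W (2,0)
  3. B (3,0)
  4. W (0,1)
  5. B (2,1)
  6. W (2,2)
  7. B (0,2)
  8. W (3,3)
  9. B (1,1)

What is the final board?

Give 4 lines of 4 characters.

Move 1: B@(0,0) -> caps B=0 W=0
Move 2: W@(2,0) -> caps B=0 W=0
Move 3: B@(3,0) -> caps B=0 W=0
Move 4: W@(0,1) -> caps B=0 W=0
Move 5: B@(2,1) -> caps B=0 W=0
Move 6: W@(2,2) -> caps B=0 W=0
Move 7: B@(0,2) -> caps B=0 W=0
Move 8: W@(3,3) -> caps B=0 W=0
Move 9: B@(1,1) -> caps B=1 W=0

Answer: B.B.
.B..
WBW.
B..W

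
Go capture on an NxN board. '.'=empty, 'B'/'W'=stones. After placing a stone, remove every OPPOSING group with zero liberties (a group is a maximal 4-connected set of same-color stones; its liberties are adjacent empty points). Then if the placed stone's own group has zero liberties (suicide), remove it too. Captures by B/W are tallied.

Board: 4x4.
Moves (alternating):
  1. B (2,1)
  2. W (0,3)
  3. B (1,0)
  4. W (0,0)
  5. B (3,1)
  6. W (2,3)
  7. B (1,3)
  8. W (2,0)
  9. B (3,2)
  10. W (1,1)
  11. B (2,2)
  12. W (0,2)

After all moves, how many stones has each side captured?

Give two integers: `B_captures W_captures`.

Answer: 0 1

Derivation:
Move 1: B@(2,1) -> caps B=0 W=0
Move 2: W@(0,3) -> caps B=0 W=0
Move 3: B@(1,0) -> caps B=0 W=0
Move 4: W@(0,0) -> caps B=0 W=0
Move 5: B@(3,1) -> caps B=0 W=0
Move 6: W@(2,3) -> caps B=0 W=0
Move 7: B@(1,3) -> caps B=0 W=0
Move 8: W@(2,0) -> caps B=0 W=0
Move 9: B@(3,2) -> caps B=0 W=0
Move 10: W@(1,1) -> caps B=0 W=1
Move 11: B@(2,2) -> caps B=0 W=1
Move 12: W@(0,2) -> caps B=0 W=1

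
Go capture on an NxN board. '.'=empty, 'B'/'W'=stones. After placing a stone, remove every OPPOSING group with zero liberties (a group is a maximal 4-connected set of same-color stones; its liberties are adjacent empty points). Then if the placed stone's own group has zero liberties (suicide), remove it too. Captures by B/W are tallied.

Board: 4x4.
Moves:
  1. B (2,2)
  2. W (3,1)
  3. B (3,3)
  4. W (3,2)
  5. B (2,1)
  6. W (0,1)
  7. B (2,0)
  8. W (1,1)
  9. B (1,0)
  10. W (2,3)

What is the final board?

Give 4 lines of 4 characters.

Answer: .W..
BW..
BBBW
.WW.

Derivation:
Move 1: B@(2,2) -> caps B=0 W=0
Move 2: W@(3,1) -> caps B=0 W=0
Move 3: B@(3,3) -> caps B=0 W=0
Move 4: W@(3,2) -> caps B=0 W=0
Move 5: B@(2,1) -> caps B=0 W=0
Move 6: W@(0,1) -> caps B=0 W=0
Move 7: B@(2,0) -> caps B=0 W=0
Move 8: W@(1,1) -> caps B=0 W=0
Move 9: B@(1,0) -> caps B=0 W=0
Move 10: W@(2,3) -> caps B=0 W=1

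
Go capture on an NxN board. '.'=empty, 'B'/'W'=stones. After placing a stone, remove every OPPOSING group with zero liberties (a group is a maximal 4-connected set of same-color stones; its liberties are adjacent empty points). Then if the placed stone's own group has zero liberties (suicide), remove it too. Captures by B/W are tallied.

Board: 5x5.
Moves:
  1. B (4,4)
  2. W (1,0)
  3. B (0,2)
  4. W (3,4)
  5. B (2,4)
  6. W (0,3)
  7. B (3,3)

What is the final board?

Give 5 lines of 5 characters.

Answer: ..BW.
W....
....B
...B.
....B

Derivation:
Move 1: B@(4,4) -> caps B=0 W=0
Move 2: W@(1,0) -> caps B=0 W=0
Move 3: B@(0,2) -> caps B=0 W=0
Move 4: W@(3,4) -> caps B=0 W=0
Move 5: B@(2,4) -> caps B=0 W=0
Move 6: W@(0,3) -> caps B=0 W=0
Move 7: B@(3,3) -> caps B=1 W=0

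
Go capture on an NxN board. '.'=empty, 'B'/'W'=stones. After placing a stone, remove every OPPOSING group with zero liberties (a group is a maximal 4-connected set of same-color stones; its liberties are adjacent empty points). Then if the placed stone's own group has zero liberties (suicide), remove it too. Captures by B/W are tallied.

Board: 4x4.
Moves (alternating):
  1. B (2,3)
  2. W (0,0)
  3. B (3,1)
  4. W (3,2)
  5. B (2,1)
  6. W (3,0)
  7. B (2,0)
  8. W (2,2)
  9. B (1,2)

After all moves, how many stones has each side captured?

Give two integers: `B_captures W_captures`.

Move 1: B@(2,3) -> caps B=0 W=0
Move 2: W@(0,0) -> caps B=0 W=0
Move 3: B@(3,1) -> caps B=0 W=0
Move 4: W@(3,2) -> caps B=0 W=0
Move 5: B@(2,1) -> caps B=0 W=0
Move 6: W@(3,0) -> caps B=0 W=0
Move 7: B@(2,0) -> caps B=1 W=0
Move 8: W@(2,2) -> caps B=1 W=0
Move 9: B@(1,2) -> caps B=1 W=0

Answer: 1 0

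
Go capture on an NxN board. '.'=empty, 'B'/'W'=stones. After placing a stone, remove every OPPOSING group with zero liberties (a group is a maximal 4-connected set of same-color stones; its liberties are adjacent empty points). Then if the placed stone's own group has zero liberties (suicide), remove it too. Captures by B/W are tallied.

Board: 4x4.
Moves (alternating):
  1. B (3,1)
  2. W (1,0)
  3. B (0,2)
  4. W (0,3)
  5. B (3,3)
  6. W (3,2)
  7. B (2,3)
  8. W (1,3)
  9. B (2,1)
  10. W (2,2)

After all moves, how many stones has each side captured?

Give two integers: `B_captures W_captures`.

Move 1: B@(3,1) -> caps B=0 W=0
Move 2: W@(1,0) -> caps B=0 W=0
Move 3: B@(0,2) -> caps B=0 W=0
Move 4: W@(0,3) -> caps B=0 W=0
Move 5: B@(3,3) -> caps B=0 W=0
Move 6: W@(3,2) -> caps B=0 W=0
Move 7: B@(2,3) -> caps B=0 W=0
Move 8: W@(1,3) -> caps B=0 W=0
Move 9: B@(2,1) -> caps B=0 W=0
Move 10: W@(2,2) -> caps B=0 W=2

Answer: 0 2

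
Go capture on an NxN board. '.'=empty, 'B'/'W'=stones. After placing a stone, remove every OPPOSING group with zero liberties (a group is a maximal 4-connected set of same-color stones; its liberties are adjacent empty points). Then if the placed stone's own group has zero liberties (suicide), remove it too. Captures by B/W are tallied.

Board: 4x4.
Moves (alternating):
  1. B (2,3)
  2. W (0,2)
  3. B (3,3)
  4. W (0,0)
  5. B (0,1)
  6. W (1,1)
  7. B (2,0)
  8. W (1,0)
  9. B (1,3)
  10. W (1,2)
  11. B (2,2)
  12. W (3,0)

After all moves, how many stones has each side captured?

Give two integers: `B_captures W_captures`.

Answer: 0 1

Derivation:
Move 1: B@(2,3) -> caps B=0 W=0
Move 2: W@(0,2) -> caps B=0 W=0
Move 3: B@(3,3) -> caps B=0 W=0
Move 4: W@(0,0) -> caps B=0 W=0
Move 5: B@(0,1) -> caps B=0 W=0
Move 6: W@(1,1) -> caps B=0 W=1
Move 7: B@(2,0) -> caps B=0 W=1
Move 8: W@(1,0) -> caps B=0 W=1
Move 9: B@(1,3) -> caps B=0 W=1
Move 10: W@(1,2) -> caps B=0 W=1
Move 11: B@(2,2) -> caps B=0 W=1
Move 12: W@(3,0) -> caps B=0 W=1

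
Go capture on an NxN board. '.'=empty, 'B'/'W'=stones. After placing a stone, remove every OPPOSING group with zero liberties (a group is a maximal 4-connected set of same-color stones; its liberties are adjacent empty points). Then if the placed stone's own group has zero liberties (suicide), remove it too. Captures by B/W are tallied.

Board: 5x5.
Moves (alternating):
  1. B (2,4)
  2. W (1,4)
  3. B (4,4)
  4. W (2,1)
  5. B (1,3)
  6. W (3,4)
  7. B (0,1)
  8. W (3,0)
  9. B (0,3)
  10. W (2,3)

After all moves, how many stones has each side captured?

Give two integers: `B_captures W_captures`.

Answer: 0 1

Derivation:
Move 1: B@(2,4) -> caps B=0 W=0
Move 2: W@(1,4) -> caps B=0 W=0
Move 3: B@(4,4) -> caps B=0 W=0
Move 4: W@(2,1) -> caps B=0 W=0
Move 5: B@(1,3) -> caps B=0 W=0
Move 6: W@(3,4) -> caps B=0 W=0
Move 7: B@(0,1) -> caps B=0 W=0
Move 8: W@(3,0) -> caps B=0 W=0
Move 9: B@(0,3) -> caps B=0 W=0
Move 10: W@(2,3) -> caps B=0 W=1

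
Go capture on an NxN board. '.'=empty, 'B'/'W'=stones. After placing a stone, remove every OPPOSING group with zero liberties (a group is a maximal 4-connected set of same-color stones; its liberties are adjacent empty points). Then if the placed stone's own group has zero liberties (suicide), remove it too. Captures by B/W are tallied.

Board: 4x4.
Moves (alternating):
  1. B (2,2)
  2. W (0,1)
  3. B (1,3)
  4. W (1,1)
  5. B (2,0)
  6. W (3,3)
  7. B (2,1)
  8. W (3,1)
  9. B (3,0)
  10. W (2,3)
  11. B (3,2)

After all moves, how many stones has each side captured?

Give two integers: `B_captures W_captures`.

Answer: 3 0

Derivation:
Move 1: B@(2,2) -> caps B=0 W=0
Move 2: W@(0,1) -> caps B=0 W=0
Move 3: B@(1,3) -> caps B=0 W=0
Move 4: W@(1,1) -> caps B=0 W=0
Move 5: B@(2,0) -> caps B=0 W=0
Move 6: W@(3,3) -> caps B=0 W=0
Move 7: B@(2,1) -> caps B=0 W=0
Move 8: W@(3,1) -> caps B=0 W=0
Move 9: B@(3,0) -> caps B=0 W=0
Move 10: W@(2,3) -> caps B=0 W=0
Move 11: B@(3,2) -> caps B=3 W=0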